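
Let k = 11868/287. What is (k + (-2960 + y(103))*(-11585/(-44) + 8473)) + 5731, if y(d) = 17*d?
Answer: -133306330991/12628 ≈ -1.0556e+7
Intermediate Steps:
k = 11868/287 (k = 11868*(1/287) = 11868/287 ≈ 41.352)
(k + (-2960 + y(103))*(-11585/(-44) + 8473)) + 5731 = (11868/287 + (-2960 + 17*103)*(-11585/(-44) + 8473)) + 5731 = (11868/287 + (-2960 + 1751)*(-11585*(-1/44) + 8473)) + 5731 = (11868/287 - 1209*(11585/44 + 8473)) + 5731 = (11868/287 - 1209*384397/44) + 5731 = (11868/287 - 464735973/44) + 5731 = -133378702059/12628 + 5731 = -133306330991/12628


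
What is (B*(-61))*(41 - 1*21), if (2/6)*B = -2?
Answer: 7320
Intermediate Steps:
B = -6 (B = 3*(-2) = -6)
(B*(-61))*(41 - 1*21) = (-6*(-61))*(41 - 1*21) = 366*(41 - 21) = 366*20 = 7320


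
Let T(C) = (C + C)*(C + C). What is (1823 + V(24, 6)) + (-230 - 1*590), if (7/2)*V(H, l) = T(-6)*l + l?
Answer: 8761/7 ≈ 1251.6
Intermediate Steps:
T(C) = 4*C**2 (T(C) = (2*C)*(2*C) = 4*C**2)
V(H, l) = 290*l/7 (V(H, l) = 2*((4*(-6)**2)*l + l)/7 = 2*((4*36)*l + l)/7 = 2*(144*l + l)/7 = 2*(145*l)/7 = 290*l/7)
(1823 + V(24, 6)) + (-230 - 1*590) = (1823 + (290/7)*6) + (-230 - 1*590) = (1823 + 1740/7) + (-230 - 590) = 14501/7 - 820 = 8761/7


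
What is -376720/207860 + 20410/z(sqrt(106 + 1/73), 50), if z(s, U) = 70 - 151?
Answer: -213646846/841833 ≈ -253.79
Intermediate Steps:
z(s, U) = -81
-376720/207860 + 20410/z(sqrt(106 + 1/73), 50) = -376720/207860 + 20410/(-81) = -376720*1/207860 + 20410*(-1/81) = -18836/10393 - 20410/81 = -213646846/841833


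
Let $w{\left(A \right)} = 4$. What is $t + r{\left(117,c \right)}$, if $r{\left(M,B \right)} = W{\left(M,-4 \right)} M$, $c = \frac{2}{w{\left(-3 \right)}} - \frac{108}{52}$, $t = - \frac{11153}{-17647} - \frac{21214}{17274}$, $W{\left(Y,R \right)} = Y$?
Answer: $\frac{2086347362503}{152417139} \approx 13688.0$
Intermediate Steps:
$t = - \frac{90853268}{152417139}$ ($t = \left(-11153\right) \left(- \frac{1}{17647}\right) - \frac{10607}{8637} = \frac{11153}{17647} - \frac{10607}{8637} = - \frac{90853268}{152417139} \approx -0.59608$)
$c = - \frac{41}{26}$ ($c = \frac{2}{4} - \frac{108}{52} = 2 \cdot \frac{1}{4} - \frac{27}{13} = \frac{1}{2} - \frac{27}{13} = - \frac{41}{26} \approx -1.5769$)
$r{\left(M,B \right)} = M^{2}$ ($r{\left(M,B \right)} = M M = M^{2}$)
$t + r{\left(117,c \right)} = - \frac{90853268}{152417139} + 117^{2} = - \frac{90853268}{152417139} + 13689 = \frac{2086347362503}{152417139}$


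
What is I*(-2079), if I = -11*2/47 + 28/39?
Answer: -317394/611 ≈ -519.47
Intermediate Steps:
I = 458/1833 (I = -22*1/47 + 28*(1/39) = -22/47 + 28/39 = 458/1833 ≈ 0.24986)
I*(-2079) = (458/1833)*(-2079) = -317394/611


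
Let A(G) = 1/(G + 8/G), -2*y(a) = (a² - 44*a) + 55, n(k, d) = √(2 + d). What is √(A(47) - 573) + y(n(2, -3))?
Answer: -27 + 22*I + I*√2816241798/2217 ≈ -27.0 + 45.937*I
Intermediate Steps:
y(a) = -55/2 + 22*a - a²/2 (y(a) = -((a² - 44*a) + 55)/2 = -(55 + a² - 44*a)/2 = -55/2 + 22*a - a²/2)
√(A(47) - 573) + y(n(2, -3)) = √(47/(8 + 47²) - 573) + (-55/2 + 22*√(2 - 3) - (√(2 - 3))²/2) = √(47/(8 + 2209) - 573) + (-55/2 + 22*√(-1) - (√(-1))²/2) = √(47/2217 - 573) + (-55/2 + 22*I - I²/2) = √(47*(1/2217) - 573) + (-55/2 + 22*I - ½*(-1)) = √(47/2217 - 573) + (-55/2 + 22*I + ½) = √(-1270294/2217) + (-27 + 22*I) = I*√2816241798/2217 + (-27 + 22*I) = -27 + 22*I + I*√2816241798/2217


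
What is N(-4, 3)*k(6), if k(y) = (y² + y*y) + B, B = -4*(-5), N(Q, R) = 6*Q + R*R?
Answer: -1380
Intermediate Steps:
N(Q, R) = R² + 6*Q (N(Q, R) = 6*Q + R² = R² + 6*Q)
B = 20
k(y) = 20 + 2*y² (k(y) = (y² + y*y) + 20 = (y² + y²) + 20 = 2*y² + 20 = 20 + 2*y²)
N(-4, 3)*k(6) = (3² + 6*(-4))*(20 + 2*6²) = (9 - 24)*(20 + 2*36) = -15*(20 + 72) = -15*92 = -1380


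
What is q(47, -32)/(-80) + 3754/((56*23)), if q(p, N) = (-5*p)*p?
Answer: 363157/2576 ≈ 140.98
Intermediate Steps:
q(p, N) = -5*p²
q(47, -32)/(-80) + 3754/((56*23)) = -5*47²/(-80) + 3754/((56*23)) = -5*2209*(-1/80) + 3754/1288 = -11045*(-1/80) + 3754*(1/1288) = 2209/16 + 1877/644 = 363157/2576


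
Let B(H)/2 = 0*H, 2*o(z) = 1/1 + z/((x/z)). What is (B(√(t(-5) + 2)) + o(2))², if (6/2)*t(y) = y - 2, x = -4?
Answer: 0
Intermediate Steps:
t(y) = -⅔ + y/3 (t(y) = (y - 2)/3 = (-2 + y)/3 = -⅔ + y/3)
o(z) = ½ - z²/8 (o(z) = (1/1 + z/((-4/z)))/2 = (1*1 + z*(-z/4))/2 = (1 - z²/4)/2 = ½ - z²/8)
B(H) = 0 (B(H) = 2*(0*H) = 2*0 = 0)
(B(√(t(-5) + 2)) + o(2))² = (0 + (½ - ⅛*2²))² = (0 + (½ - ⅛*4))² = (0 + (½ - ½))² = (0 + 0)² = 0² = 0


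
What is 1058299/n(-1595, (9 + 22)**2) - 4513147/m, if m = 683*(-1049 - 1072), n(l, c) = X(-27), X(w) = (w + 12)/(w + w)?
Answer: 27595776454361/7243215 ≈ 3.8099e+6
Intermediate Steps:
X(w) = (12 + w)/(2*w) (X(w) = (12 + w)/((2*w)) = (12 + w)*(1/(2*w)) = (12 + w)/(2*w))
n(l, c) = 5/18 (n(l, c) = (1/2)*(12 - 27)/(-27) = (1/2)*(-1/27)*(-15) = 5/18)
m = -1448643 (m = 683*(-2121) = -1448643)
1058299/n(-1595, (9 + 22)**2) - 4513147/m = 1058299/(5/18) - 4513147/(-1448643) = 1058299*(18/5) - 4513147*(-1/1448643) = 19049382/5 + 4513147/1448643 = 27595776454361/7243215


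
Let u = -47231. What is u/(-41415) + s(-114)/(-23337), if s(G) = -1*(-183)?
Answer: 40542626/35796365 ≈ 1.1326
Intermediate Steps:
s(G) = 183
u/(-41415) + s(-114)/(-23337) = -47231/(-41415) + 183/(-23337) = -47231*(-1/41415) + 183*(-1/23337) = 47231/41415 - 61/7779 = 40542626/35796365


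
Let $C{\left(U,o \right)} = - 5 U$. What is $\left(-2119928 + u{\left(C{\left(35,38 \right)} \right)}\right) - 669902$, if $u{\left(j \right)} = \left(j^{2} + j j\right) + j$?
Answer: $-2728755$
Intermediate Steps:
$u{\left(j \right)} = j + 2 j^{2}$ ($u{\left(j \right)} = \left(j^{2} + j^{2}\right) + j = 2 j^{2} + j = j + 2 j^{2}$)
$\left(-2119928 + u{\left(C{\left(35,38 \right)} \right)}\right) - 669902 = \left(-2119928 + \left(-5\right) 35 \left(1 + 2 \left(\left(-5\right) 35\right)\right)\right) - 669902 = \left(-2119928 - 175 \left(1 + 2 \left(-175\right)\right)\right) - 669902 = \left(-2119928 - 175 \left(1 - 350\right)\right) - 669902 = \left(-2119928 - -61075\right) - 669902 = \left(-2119928 + 61075\right) - 669902 = -2058853 - 669902 = -2728755$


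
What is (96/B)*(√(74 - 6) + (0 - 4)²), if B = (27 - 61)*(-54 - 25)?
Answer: 768/1343 + 96*√17/1343 ≈ 0.86658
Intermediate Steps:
B = 2686 (B = -34*(-79) = 2686)
(96/B)*(√(74 - 6) + (0 - 4)²) = (96/2686)*(√(74 - 6) + (0 - 4)²) = (96*(1/2686))*(√68 + (-4)²) = 48*(2*√17 + 16)/1343 = 48*(16 + 2*√17)/1343 = 768/1343 + 96*√17/1343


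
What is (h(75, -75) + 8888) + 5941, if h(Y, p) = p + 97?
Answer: 14851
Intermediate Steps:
h(Y, p) = 97 + p
(h(75, -75) + 8888) + 5941 = ((97 - 75) + 8888) + 5941 = (22 + 8888) + 5941 = 8910 + 5941 = 14851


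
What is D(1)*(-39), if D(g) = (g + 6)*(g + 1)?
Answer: -546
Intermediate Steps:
D(g) = (1 + g)*(6 + g) (D(g) = (6 + g)*(1 + g) = (1 + g)*(6 + g))
D(1)*(-39) = (6 + 1² + 7*1)*(-39) = (6 + 1 + 7)*(-39) = 14*(-39) = -546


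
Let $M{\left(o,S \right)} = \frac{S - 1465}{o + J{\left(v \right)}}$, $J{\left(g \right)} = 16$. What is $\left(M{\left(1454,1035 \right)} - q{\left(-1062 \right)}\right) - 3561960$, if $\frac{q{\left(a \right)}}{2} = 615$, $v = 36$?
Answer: $- \frac{523788973}{147} \approx -3.5632 \cdot 10^{6}$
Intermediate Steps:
$q{\left(a \right)} = 1230$ ($q{\left(a \right)} = 2 \cdot 615 = 1230$)
$M{\left(o,S \right)} = \frac{-1465 + S}{16 + o}$ ($M{\left(o,S \right)} = \frac{S - 1465}{o + 16} = \frac{-1465 + S}{16 + o}$)
$\left(M{\left(1454,1035 \right)} - q{\left(-1062 \right)}\right) - 3561960 = \left(\frac{-1465 + 1035}{16 + 1454} - 1230\right) - 3561960 = \left(\frac{1}{1470} \left(-430\right) - 1230\right) - 3561960 = \left(- \frac{43}{147} - 1230\right) - 3561960 = - \frac{180853}{147} - 3561960 = - \frac{523788973}{147}$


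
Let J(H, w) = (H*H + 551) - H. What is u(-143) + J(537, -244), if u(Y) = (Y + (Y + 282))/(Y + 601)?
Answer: 66039705/229 ≈ 2.8838e+5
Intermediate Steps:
u(Y) = (282 + 2*Y)/(601 + Y) (u(Y) = (Y + (282 + Y))/(601 + Y) = (282 + 2*Y)/(601 + Y))
J(H, w) = 551 + H² - H (J(H, w) = (H² + 551) - H = (551 + H²) - H = 551 + H² - H)
u(-143) + J(537, -244) = 2*(141 - 143)/(601 - 143) + (551 + 537² - 1*537) = 2*(-2)/458 + (551 + 288369 - 537) = 2*(1/458)*(-2) + 288383 = -2/229 + 288383 = 66039705/229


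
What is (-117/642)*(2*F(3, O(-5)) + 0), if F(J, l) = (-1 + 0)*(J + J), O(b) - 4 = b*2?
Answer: 234/107 ≈ 2.1869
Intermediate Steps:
O(b) = 4 + 2*b (O(b) = 4 + b*2 = 4 + 2*b)
F(J, l) = -2*J
(-117/642)*(2*F(3, O(-5)) + 0) = (-117/642)*(2*(-2*3) + 0) = (-117*1/642)*(2*(-6) + 0) = -39*(-12 + 0)/214 = -39/214*(-12) = 234/107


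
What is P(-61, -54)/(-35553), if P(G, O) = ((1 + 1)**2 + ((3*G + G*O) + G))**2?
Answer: -3108972/11851 ≈ -262.34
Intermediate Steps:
P(G, O) = (4 + 4*G + G*O)**2 (P(G, O) = (2**2 + (4*G + G*O))**2 = (4 + (4*G + G*O))**2 = (4 + 4*G + G*O)**2)
P(-61, -54)/(-35553) = (4 + 4*(-61) - 61*(-54))**2/(-35553) = (4 - 244 + 3294)**2*(-1/35553) = 3054**2*(-1/35553) = 9326916*(-1/35553) = -3108972/11851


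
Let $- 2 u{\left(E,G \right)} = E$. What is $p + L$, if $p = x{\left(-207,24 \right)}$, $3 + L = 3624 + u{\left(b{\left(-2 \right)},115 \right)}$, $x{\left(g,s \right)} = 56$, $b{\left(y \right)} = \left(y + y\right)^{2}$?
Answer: $3669$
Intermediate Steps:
$b{\left(y \right)} = 4 y^{2}$ ($b{\left(y \right)} = \left(2 y\right)^{2} = 4 y^{2}$)
$u{\left(E,G \right)} = - \frac{E}{2}$
$L = 3613$ ($L = -3 + \left(3624 - \frac{4 \left(-2\right)^{2}}{2}\right) = -3 + \left(3624 - \frac{4 \cdot 4}{2}\right) = -3 + \left(3624 - 8\right) = -3 + 3616 = 3613$)
$p = 56$
$p + L = 56 + 3613 = 3669$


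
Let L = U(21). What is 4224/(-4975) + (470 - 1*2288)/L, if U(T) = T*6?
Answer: -532043/34825 ≈ -15.278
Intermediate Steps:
U(T) = 6*T
L = 126 (L = 6*21 = 126)
4224/(-4975) + (470 - 1*2288)/L = 4224/(-4975) + (470 - 1*2288)/126 = 4224*(-1/4975) + (470 - 2288)*(1/126) = -4224/4975 - 1818*1/126 = -4224/4975 - 101/7 = -532043/34825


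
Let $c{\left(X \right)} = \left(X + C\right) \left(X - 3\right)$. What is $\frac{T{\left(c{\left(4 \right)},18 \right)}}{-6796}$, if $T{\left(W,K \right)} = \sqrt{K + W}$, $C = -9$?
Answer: $- \frac{\sqrt{13}}{6796} \approx -0.00053054$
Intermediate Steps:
$c{\left(X \right)} = \left(-9 + X\right) \left(-3 + X\right)$ ($c{\left(X \right)} = \left(X - 9\right) \left(X - 3\right) = \left(-9 + X\right) \left(X - 3\right) = \left(-9 + X\right) \left(-3 + X\right)$)
$\frac{T{\left(c{\left(4 \right)},18 \right)}}{-6796} = \frac{\sqrt{18 + \left(27 + 4^{2} - 48\right)}}{-6796} = \sqrt{18 + \left(27 + 16 - 48\right)} \left(- \frac{1}{6796}\right) = \sqrt{18 - 5} \left(- \frac{1}{6796}\right) = \sqrt{13} \left(- \frac{1}{6796}\right) = - \frac{\sqrt{13}}{6796}$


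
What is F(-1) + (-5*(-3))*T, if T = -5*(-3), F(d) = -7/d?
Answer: 232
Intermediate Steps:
T = 15
F(-1) + (-5*(-3))*T = -7/(-1) - 5*(-3)*15 = -7*(-1) + 15*15 = 7 + 225 = 232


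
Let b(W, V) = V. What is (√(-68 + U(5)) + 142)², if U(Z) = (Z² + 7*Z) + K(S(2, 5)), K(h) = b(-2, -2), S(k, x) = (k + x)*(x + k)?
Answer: (142 + I*√10)² ≈ 20154.0 + 898.09*I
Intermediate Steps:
S(k, x) = (k + x)² (S(k, x) = (k + x)*(k + x) = (k + x)²)
K(h) = -2
U(Z) = -2 + Z² + 7*Z (U(Z) = (Z² + 7*Z) - 2 = -2 + Z² + 7*Z)
(√(-68 + U(5)) + 142)² = (√(-68 + (-2 + 5² + 7*5)) + 142)² = (√(-68 + (-2 + 25 + 35)) + 142)² = (√(-68 + 58) + 142)² = (√(-10) + 142)² = (I*√10 + 142)² = (142 + I*√10)²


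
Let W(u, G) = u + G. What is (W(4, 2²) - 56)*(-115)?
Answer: 5520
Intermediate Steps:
W(u, G) = G + u
(W(4, 2²) - 56)*(-115) = ((2² + 4) - 56)*(-115) = ((4 + 4) - 56)*(-115) = (8 - 56)*(-115) = -48*(-115) = 5520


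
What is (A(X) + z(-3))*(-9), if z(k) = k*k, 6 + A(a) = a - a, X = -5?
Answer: -27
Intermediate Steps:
A(a) = -6 (A(a) = -6 + (a - a) = -6 + 0 = -6)
z(k) = k**2
(A(X) + z(-3))*(-9) = (-6 + (-3)**2)*(-9) = (-6 + 9)*(-9) = 3*(-9) = -27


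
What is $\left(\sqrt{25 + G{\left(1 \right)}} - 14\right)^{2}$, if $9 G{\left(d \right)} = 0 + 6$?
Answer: $\frac{\left(42 - \sqrt{231}\right)^{2}}{9} \approx 79.812$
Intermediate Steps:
$G{\left(d \right)} = \frac{2}{3}$ ($G{\left(d \right)} = \frac{0 + 6}{9} = \frac{1}{9} \cdot 6 = \frac{2}{3}$)
$\left(\sqrt{25 + G{\left(1 \right)}} - 14\right)^{2} = \left(\sqrt{25 + \frac{2}{3}} - 14\right)^{2} = \left(\sqrt{\frac{77}{3}} - 14\right)^{2} = \left(\frac{\sqrt{231}}{3} - 14\right)^{2} = \left(-14 + \frac{\sqrt{231}}{3}\right)^{2}$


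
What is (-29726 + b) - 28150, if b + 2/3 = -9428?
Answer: -201914/3 ≈ -67305.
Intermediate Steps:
b = -28286/3 (b = -⅔ - 9428 = -28286/3 ≈ -9428.7)
(-29726 + b) - 28150 = (-29726 - 28286/3) - 28150 = -117464/3 - 28150 = -201914/3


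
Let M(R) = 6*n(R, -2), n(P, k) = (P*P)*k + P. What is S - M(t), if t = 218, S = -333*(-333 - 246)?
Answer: 761787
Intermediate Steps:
S = 192807 (S = -333*(-579) = 192807)
n(P, k) = P + k*P² (n(P, k) = P²*k + P = k*P² + P = P + k*P²)
M(R) = 6*R*(1 - 2*R) (M(R) = 6*(R*(1 + R*(-2))) = 6*(R*(1 - 2*R)) = 6*R*(1 - 2*R))
S - M(t) = 192807 - 6*218*(1 - 2*218) = 192807 - 6*218*(1 - 436) = 192807 - 6*218*(-435) = 192807 - 1*(-568980) = 192807 + 568980 = 761787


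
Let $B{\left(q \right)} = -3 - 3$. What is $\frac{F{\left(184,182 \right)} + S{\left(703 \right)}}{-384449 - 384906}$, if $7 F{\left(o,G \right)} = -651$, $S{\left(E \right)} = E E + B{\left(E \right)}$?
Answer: $- \frac{98822}{153871} \approx -0.64224$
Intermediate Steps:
$B{\left(q \right)} = -6$
$S{\left(E \right)} = -6 + E^{2}$ ($S{\left(E \right)} = E E - 6 = E^{2} - 6 = -6 + E^{2}$)
$F{\left(o,G \right)} = -93$ ($F{\left(o,G \right)} = \frac{1}{7} \left(-651\right) = -93$)
$\frac{F{\left(184,182 \right)} + S{\left(703 \right)}}{-384449 - 384906} = \frac{-93 - \left(6 - 703^{2}\right)}{-384449 - 384906} = \frac{-93 + \left(-6 + 494209\right)}{-769355} = \left(-93 + 494203\right) \left(- \frac{1}{769355}\right) = 494110 \left(- \frac{1}{769355}\right) = - \frac{98822}{153871}$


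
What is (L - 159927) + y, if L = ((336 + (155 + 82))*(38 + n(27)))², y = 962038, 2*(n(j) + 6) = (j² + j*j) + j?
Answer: 787796139373/4 ≈ 1.9695e+11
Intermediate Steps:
n(j) = -6 + j² + j/2 (n(j) = -6 + ((j² + j*j) + j)/2 = -6 + ((j² + j²) + j)/2 = -6 + (2*j² + j)/2 = -6 + (j + 2*j²)/2 = -6 + (j² + j/2) = -6 + j² + j/2)
L = 787792930929/4 (L = ((336 + (155 + 82))*(38 + (-6 + 27² + (½)*27)))² = ((336 + 237)*(38 + (-6 + 729 + 27/2)))² = (573*(38 + 1473/2))² = (573*(1549/2))² = (887577/2)² = 787792930929/4 ≈ 1.9695e+11)
(L - 159927) + y = (787792930929/4 - 159927) + 962038 = 787792291221/4 + 962038 = 787796139373/4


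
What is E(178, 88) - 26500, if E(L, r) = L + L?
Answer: -26144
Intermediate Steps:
E(L, r) = 2*L
E(178, 88) - 26500 = 2*178 - 26500 = 356 - 26500 = -26144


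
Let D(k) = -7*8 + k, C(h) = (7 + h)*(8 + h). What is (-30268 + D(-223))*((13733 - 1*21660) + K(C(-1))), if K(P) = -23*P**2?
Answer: 1481498953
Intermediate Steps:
D(k) = -56 + k
(-30268 + D(-223))*((13733 - 1*21660) + K(C(-1))) = (-30268 + (-56 - 223))*((13733 - 1*21660) - 23*(56 + (-1)**2 + 15*(-1))**2) = (-30268 - 279)*((13733 - 21660) - 23*(56 + 1 - 15)**2) = -30547*(-7927 - 23*42**2) = -30547*(-7927 - 23*1764) = -30547*(-7927 - 40572) = -30547*(-48499) = 1481498953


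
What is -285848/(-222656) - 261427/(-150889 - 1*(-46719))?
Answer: 5499067267/1449629720 ≈ 3.7934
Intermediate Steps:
-285848/(-222656) - 261427/(-150889 - 1*(-46719)) = -285848*(-1/222656) - 261427/(-150889 + 46719) = 35731/27832 - 261427/(-104170) = 35731/27832 - 261427*(-1/104170) = 35731/27832 + 261427/104170 = 5499067267/1449629720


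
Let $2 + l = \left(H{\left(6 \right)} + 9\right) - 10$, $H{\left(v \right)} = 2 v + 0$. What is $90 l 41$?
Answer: $33210$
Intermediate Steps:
$H{\left(v \right)} = 2 v$
$l = 9$ ($l = -2 + \left(\left(2 \cdot 6 + 9\right) - 10\right) = -2 + \left(\left(12 + 9\right) - 10\right) = -2 + \left(21 - 10\right) = -2 + 11 = 9$)
$90 l 41 = 90 \cdot 9 \cdot 41 = 810 \cdot 41 = 33210$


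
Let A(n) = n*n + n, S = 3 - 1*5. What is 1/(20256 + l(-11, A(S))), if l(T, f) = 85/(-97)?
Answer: 97/1964747 ≈ 4.9370e-5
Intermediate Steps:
S = -2 (S = 3 - 5 = -2)
A(n) = n + n² (A(n) = n² + n = n + n²)
l(T, f) = -85/97 (l(T, f) = 85*(-1/97) = -85/97)
1/(20256 + l(-11, A(S))) = 1/(20256 - 85/97) = 1/(1964747/97) = 97/1964747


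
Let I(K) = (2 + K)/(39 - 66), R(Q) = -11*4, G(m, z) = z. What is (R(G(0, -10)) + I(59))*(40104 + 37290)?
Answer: -32221702/9 ≈ -3.5802e+6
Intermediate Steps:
R(Q) = -44
I(K) = -2/27 - K/27 (I(K) = (2 + K)/(-27) = (2 + K)*(-1/27) = -2/27 - K/27)
(R(G(0, -10)) + I(59))*(40104 + 37290) = (-44 + (-2/27 - 1/27*59))*(40104 + 37290) = (-44 + (-2/27 - 59/27))*77394 = (-44 - 61/27)*77394 = -1249/27*77394 = -32221702/9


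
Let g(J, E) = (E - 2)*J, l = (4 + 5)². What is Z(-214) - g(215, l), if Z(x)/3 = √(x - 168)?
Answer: -16985 + 3*I*√382 ≈ -16985.0 + 58.634*I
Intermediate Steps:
Z(x) = 3*√(-168 + x) (Z(x) = 3*√(x - 168) = 3*√(-168 + x))
l = 81 (l = 9² = 81)
g(J, E) = J*(-2 + E) (g(J, E) = (-2 + E)*J = J*(-2 + E))
Z(-214) - g(215, l) = 3*√(-168 - 214) - 215*(-2 + 81) = 3*√(-382) - 215*79 = 3*(I*√382) - 1*16985 = 3*I*√382 - 16985 = -16985 + 3*I*√382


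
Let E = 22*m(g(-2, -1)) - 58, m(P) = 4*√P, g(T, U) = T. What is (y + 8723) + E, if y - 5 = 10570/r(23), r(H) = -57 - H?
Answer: 68303/8 + 88*I*√2 ≈ 8537.9 + 124.45*I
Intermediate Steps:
y = -1017/8 (y = 5 + 10570/(-57 - 1*23) = 5 + 10570/(-57 - 23) = 5 + 10570/(-80) = 5 + 10570*(-1/80) = 5 - 1057/8 = -1017/8 ≈ -127.13)
E = -58 + 88*I*√2 (E = 22*(4*√(-2)) - 58 = 22*(4*(I*√2)) - 58 = 22*(4*I*√2) - 58 = 88*I*√2 - 58 = -58 + 88*I*√2 ≈ -58.0 + 124.45*I)
(y + 8723) + E = (-1017/8 + 8723) + (-58 + 88*I*√2) = 68767/8 + (-58 + 88*I*√2) = 68303/8 + 88*I*√2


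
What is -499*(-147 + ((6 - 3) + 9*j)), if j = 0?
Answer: 71856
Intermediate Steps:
-499*(-147 + ((6 - 3) + 9*j)) = -499*(-147 + ((6 - 3) + 9*0)) = -499*(-147 + (3 + 0)) = -499*(-147 + 3) = -499*(-144) = 71856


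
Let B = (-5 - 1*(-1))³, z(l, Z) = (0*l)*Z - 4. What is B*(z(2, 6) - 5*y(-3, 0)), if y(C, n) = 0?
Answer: 256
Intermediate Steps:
z(l, Z) = -4 (z(l, Z) = 0*Z - 4 = 0 - 4 = -4)
B = -64 (B = (-5 + 1)³ = (-4)³ = -64)
B*(z(2, 6) - 5*y(-3, 0)) = -64*(-4 - 5*0) = -64*(-4 + 0) = -64*(-4) = 256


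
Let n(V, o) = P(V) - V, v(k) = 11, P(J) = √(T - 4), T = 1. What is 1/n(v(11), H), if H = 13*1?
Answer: -11/124 - I*√3/124 ≈ -0.08871 - 0.013968*I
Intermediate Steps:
P(J) = I*√3 (P(J) = √(1 - 4) = √(-3) = I*√3)
H = 13
n(V, o) = -V + I*√3 (n(V, o) = I*√3 - V = -V + I*√3)
1/n(v(11), H) = 1/(-1*11 + I*√3) = 1/(-11 + I*√3)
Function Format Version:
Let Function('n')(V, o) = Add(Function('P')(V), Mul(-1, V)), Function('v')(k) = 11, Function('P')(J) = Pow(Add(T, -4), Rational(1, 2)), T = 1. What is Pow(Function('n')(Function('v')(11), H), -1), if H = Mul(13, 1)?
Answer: Add(Rational(-11, 124), Mul(Rational(-1, 124), I, Pow(3, Rational(1, 2)))) ≈ Add(-0.088710, Mul(-0.013968, I))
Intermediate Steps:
Function('P')(J) = Mul(I, Pow(3, Rational(1, 2))) (Function('P')(J) = Pow(Add(1, -4), Rational(1, 2)) = Pow(-3, Rational(1, 2)) = Mul(I, Pow(3, Rational(1, 2))))
H = 13
Function('n')(V, o) = Add(Mul(-1, V), Mul(I, Pow(3, Rational(1, 2)))) (Function('n')(V, o) = Add(Mul(I, Pow(3, Rational(1, 2))), Mul(-1, V)) = Add(Mul(-1, V), Mul(I, Pow(3, Rational(1, 2)))))
Pow(Function('n')(Function('v')(11), H), -1) = Pow(Add(Mul(-1, 11), Mul(I, Pow(3, Rational(1, 2)))), -1) = Pow(Add(-11, Mul(I, Pow(3, Rational(1, 2)))), -1)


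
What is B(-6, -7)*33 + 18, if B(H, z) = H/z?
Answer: 324/7 ≈ 46.286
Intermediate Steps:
B(-6, -7)*33 + 18 = -6/(-7)*33 + 18 = -6*(-⅐)*33 + 18 = (6/7)*33 + 18 = 198/7 + 18 = 324/7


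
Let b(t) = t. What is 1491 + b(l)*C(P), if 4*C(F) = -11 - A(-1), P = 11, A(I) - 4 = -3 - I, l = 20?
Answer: 1426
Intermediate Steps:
A(I) = 1 - I (A(I) = 4 + (-3 - I) = 1 - I)
C(F) = -13/4 (C(F) = (-11 - (1 - 1*(-1)))/4 = (-11 - (1 + 1))/4 = (-11 - 1*2)/4 = (-11 - 2)/4 = (1/4)*(-13) = -13/4)
1491 + b(l)*C(P) = 1491 + 20*(-13/4) = 1491 - 65 = 1426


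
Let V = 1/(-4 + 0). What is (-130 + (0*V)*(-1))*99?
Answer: -12870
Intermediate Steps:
V = -1/4 (V = 1/(-4) = -1/4 ≈ -0.25000)
(-130 + (0*V)*(-1))*99 = (-130 + (0*(-1/4))*(-1))*99 = (-130 + 0*(-1))*99 = (-130 + 0)*99 = -130*99 = -12870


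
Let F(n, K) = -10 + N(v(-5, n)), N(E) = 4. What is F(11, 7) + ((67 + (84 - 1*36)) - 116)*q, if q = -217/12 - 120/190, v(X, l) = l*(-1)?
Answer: 2899/228 ≈ 12.715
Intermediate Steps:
v(X, l) = -l
q = -4267/228 (q = -217*1/12 - 120*1/190 = -217/12 - 12/19 = -4267/228 ≈ -18.715)
F(n, K) = -6 (F(n, K) = -10 + 4 = -6)
F(11, 7) + ((67 + (84 - 1*36)) - 116)*q = -6 + ((67 + (84 - 1*36)) - 116)*(-4267/228) = -6 + ((67 + (84 - 36)) - 116)*(-4267/228) = -6 + ((67 + 48) - 116)*(-4267/228) = -6 + (115 - 116)*(-4267/228) = -6 - 1*(-4267/228) = -6 + 4267/228 = 2899/228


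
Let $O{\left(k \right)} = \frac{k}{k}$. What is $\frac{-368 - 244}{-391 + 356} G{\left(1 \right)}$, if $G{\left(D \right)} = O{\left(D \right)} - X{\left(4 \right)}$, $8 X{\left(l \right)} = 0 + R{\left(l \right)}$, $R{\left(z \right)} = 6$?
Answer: $\frac{153}{35} \approx 4.3714$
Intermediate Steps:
$O{\left(k \right)} = 1$
$X{\left(l \right)} = \frac{3}{4}$ ($X{\left(l \right)} = \frac{0 + 6}{8} = \frac{1}{8} \cdot 6 = \frac{3}{4}$)
$G{\left(D \right)} = \frac{1}{4}$ ($G{\left(D \right)} = 1 - \frac{3}{4} = \frac{1}{4}$)
$\frac{-368 - 244}{-391 + 356} G{\left(1 \right)} = \frac{-368 - 244}{-391 + 356} \cdot \frac{1}{4} = - \frac{612}{-35} \cdot \frac{1}{4} = \left(-612\right) \left(- \frac{1}{35}\right) \frac{1}{4} = \frac{612}{35} \cdot \frac{1}{4} = \frac{153}{35}$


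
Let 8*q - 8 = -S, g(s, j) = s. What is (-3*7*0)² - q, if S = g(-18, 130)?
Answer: -13/4 ≈ -3.2500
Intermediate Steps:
S = -18
q = 13/4 (q = 1 + (-1*(-18))/8 = 1 + (⅛)*18 = 1 + 9/4 = 13/4 ≈ 3.2500)
(-3*7*0)² - q = (-3*7*0)² - 1*13/4 = (-21*0)² - 13/4 = 0² - 13/4 = 0 - 13/4 = -13/4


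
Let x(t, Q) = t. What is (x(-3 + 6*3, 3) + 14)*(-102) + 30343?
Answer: 27385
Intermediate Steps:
(x(-3 + 6*3, 3) + 14)*(-102) + 30343 = ((-3 + 6*3) + 14)*(-102) + 30343 = ((-3 + 18) + 14)*(-102) + 30343 = (15 + 14)*(-102) + 30343 = 29*(-102) + 30343 = -2958 + 30343 = 27385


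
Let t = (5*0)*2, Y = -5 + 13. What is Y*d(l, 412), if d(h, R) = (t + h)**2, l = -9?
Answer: 648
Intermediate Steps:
Y = 8
t = 0 (t = 0*2 = 0)
d(h, R) = h**2 (d(h, R) = (0 + h)**2 = h**2)
Y*d(l, 412) = 8*(-9)**2 = 8*81 = 648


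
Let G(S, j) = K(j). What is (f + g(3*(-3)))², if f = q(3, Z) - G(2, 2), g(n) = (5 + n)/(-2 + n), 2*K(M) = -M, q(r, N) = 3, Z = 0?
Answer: 2304/121 ≈ 19.041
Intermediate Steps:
K(M) = -M/2 (K(M) = (-M)/2 = -M/2)
G(S, j) = -j/2
g(n) = (5 + n)/(-2 + n)
f = 4 (f = 3 - (-1)*2/2 = 3 - 1*(-1) = 3 + 1 = 4)
(f + g(3*(-3)))² = (4 + (5 + 3*(-3))/(-2 + 3*(-3)))² = (4 + (5 - 9)/(-2 - 9))² = (4 - 4/(-11))² = (4 - 1/11*(-4))² = (4 + 4/11)² = (48/11)² = 2304/121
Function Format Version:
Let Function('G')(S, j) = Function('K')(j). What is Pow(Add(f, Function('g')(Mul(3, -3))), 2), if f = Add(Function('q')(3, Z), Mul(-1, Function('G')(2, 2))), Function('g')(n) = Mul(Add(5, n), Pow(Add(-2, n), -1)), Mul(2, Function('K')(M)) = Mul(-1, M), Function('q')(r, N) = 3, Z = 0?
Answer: Rational(2304, 121) ≈ 19.041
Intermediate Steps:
Function('K')(M) = Mul(Rational(-1, 2), M) (Function('K')(M) = Mul(Rational(1, 2), Mul(-1, M)) = Mul(Rational(-1, 2), M))
Function('G')(S, j) = Mul(Rational(-1, 2), j)
Function('g')(n) = Mul(Pow(Add(-2, n), -1), Add(5, n))
f = 4 (f = Add(3, Mul(-1, Mul(Rational(-1, 2), 2))) = Add(3, Mul(-1, -1)) = Add(3, 1) = 4)
Pow(Add(f, Function('g')(Mul(3, -3))), 2) = Pow(Add(4, Mul(Pow(Add(-2, Mul(3, -3)), -1), Add(5, Mul(3, -3)))), 2) = Pow(Add(4, Mul(Pow(Add(-2, -9), -1), Add(5, -9))), 2) = Pow(Add(4, Mul(Pow(-11, -1), -4)), 2) = Pow(Add(4, Mul(Rational(-1, 11), -4)), 2) = Pow(Add(4, Rational(4, 11)), 2) = Pow(Rational(48, 11), 2) = Rational(2304, 121)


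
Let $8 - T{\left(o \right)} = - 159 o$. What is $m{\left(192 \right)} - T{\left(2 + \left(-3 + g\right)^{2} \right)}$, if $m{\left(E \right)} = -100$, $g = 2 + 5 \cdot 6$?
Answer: $-134145$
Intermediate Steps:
$g = 32$ ($g = 2 + 30 = 32$)
$T{\left(o \right)} = 8 + 159 o$ ($T{\left(o \right)} = 8 - - 159 o = 8 + 159 o$)
$m{\left(192 \right)} - T{\left(2 + \left(-3 + g\right)^{2} \right)} = -100 - \left(8 + 159 \left(2 + \left(-3 + 32\right)^{2}\right)\right) = -100 - \left(8 + 159 \left(2 + 29^{2}\right)\right) = -100 - \left(8 + 159 \left(2 + 841\right)\right) = -100 - \left(8 + 159 \cdot 843\right) = -100 - \left(8 + 134037\right) = -100 - 134045 = -134145$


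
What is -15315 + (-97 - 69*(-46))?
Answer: -12238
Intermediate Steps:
-15315 + (-97 - 69*(-46)) = -15315 + (-97 + 3174) = -15315 + 3077 = -12238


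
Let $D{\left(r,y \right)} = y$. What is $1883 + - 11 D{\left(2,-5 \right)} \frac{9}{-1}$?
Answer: $1388$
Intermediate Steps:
$1883 + - 11 D{\left(2,-5 \right)} \frac{9}{-1} = 1883 + \left(-11\right) \left(-5\right) \frac{9}{-1} = 1883 + 55 \cdot 9 \left(-1\right) = 1883 + 55 \left(-9\right) = 1883 - 495 = 1388$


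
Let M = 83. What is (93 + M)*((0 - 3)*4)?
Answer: -2112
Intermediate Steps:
(93 + M)*((0 - 3)*4) = (93 + 83)*((0 - 3)*4) = 176*(-3*4) = 176*(-12) = -2112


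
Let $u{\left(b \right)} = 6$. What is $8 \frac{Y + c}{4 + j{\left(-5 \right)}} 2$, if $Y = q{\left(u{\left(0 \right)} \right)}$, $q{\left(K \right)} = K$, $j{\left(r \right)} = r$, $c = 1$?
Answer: $-112$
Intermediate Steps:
$Y = 6$
$8 \frac{Y + c}{4 + j{\left(-5 \right)}} 2 = 8 \frac{6 + 1}{4 - 5} \cdot 2 = 8 \frac{7}{-1} \cdot 2 = 8 \cdot 7 \left(-1\right) 2 = 8 \left(-7\right) 2 = \left(-56\right) 2 = -112$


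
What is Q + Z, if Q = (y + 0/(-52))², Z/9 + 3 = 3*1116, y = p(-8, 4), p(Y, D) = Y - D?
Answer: 30249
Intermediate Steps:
y = -12 (y = -8 - 1*4 = -8 - 4 = -12)
Z = 30105 (Z = -27 + 9*(3*1116) = -27 + 9*3348 = -27 + 30132 = 30105)
Q = 144 (Q = (-12 + 0/(-52))² = (-12 + 0*(-1/52))² = (-12 + 0)² = (-12)² = 144)
Q + Z = 144 + 30105 = 30249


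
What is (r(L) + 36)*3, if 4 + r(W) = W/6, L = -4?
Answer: 94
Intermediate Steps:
r(W) = -4 + W/6
(r(L) + 36)*3 = ((-4 + (1/6)*(-4)) + 36)*3 = ((-4 - 2/3) + 36)*3 = (-14/3 + 36)*3 = (94/3)*3 = 94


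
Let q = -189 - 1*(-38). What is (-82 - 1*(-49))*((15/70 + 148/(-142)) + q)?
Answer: 4980261/994 ≈ 5010.3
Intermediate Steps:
q = -151 (q = -189 + 38 = -151)
(-82 - 1*(-49))*((15/70 + 148/(-142)) + q) = (-82 - 1*(-49))*((15/70 + 148/(-142)) - 151) = (-82 + 49)*((15*(1/70) + 148*(-1/142)) - 151) = -33*((3/14 - 74/71) - 151) = -33*(-823/994 - 151) = -33*(-150917/994) = 4980261/994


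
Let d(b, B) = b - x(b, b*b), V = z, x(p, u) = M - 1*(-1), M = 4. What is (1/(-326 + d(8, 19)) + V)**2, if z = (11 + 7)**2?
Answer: 10951831801/104329 ≈ 1.0497e+5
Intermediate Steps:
z = 324 (z = 18**2 = 324)
x(p, u) = 5 (x(p, u) = 4 - 1*(-1) = 4 + 1 = 5)
V = 324
d(b, B) = -5 + b (d(b, B) = b - 1*5 = b - 5 = -5 + b)
(1/(-326 + d(8, 19)) + V)**2 = (1/(-326 + (-5 + 8)) + 324)**2 = (1/(-326 + 3) + 324)**2 = (1/(-323) + 324)**2 = (-1/323 + 324)**2 = (104651/323)**2 = 10951831801/104329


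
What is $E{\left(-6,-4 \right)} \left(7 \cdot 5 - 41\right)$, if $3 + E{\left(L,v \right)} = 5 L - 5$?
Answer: $228$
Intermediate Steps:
$E{\left(L,v \right)} = -8 + 5 L$ ($E{\left(L,v \right)} = -3 + \left(5 L - 5\right) = -3 + \left(-5 + 5 L\right) = -8 + 5 L$)
$E{\left(-6,-4 \right)} \left(7 \cdot 5 - 41\right) = \left(-8 + 5 \left(-6\right)\right) \left(7 \cdot 5 - 41\right) = \left(-8 - 30\right) \left(35 - 41\right) = \left(-38\right) \left(-6\right) = 228$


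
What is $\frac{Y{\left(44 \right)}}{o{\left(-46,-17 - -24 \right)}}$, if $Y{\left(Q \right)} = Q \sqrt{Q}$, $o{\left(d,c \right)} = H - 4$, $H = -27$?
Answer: $- \frac{88 \sqrt{11}}{31} \approx -9.4149$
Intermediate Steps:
$o{\left(d,c \right)} = -31$ ($o{\left(d,c \right)} = -27 - 4 = -31$)
$Y{\left(Q \right)} = Q^{\frac{3}{2}}$
$\frac{Y{\left(44 \right)}}{o{\left(-46,-17 - -24 \right)}} = \frac{44^{\frac{3}{2}}}{-31} = 88 \sqrt{11} \left(- \frac{1}{31}\right) = - \frac{88 \sqrt{11}}{31}$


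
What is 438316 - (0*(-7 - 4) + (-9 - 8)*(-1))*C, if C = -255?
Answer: 442651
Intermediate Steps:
438316 - (0*(-7 - 4) + (-9 - 8)*(-1))*C = 438316 - (0*(-7 - 4) + (-9 - 8)*(-1))*(-255) = 438316 - (0*(-11) - 17*(-1))*(-255) = 438316 - (0 + 17)*(-255) = 438316 - 17*(-255) = 438316 - 1*(-4335) = 438316 + 4335 = 442651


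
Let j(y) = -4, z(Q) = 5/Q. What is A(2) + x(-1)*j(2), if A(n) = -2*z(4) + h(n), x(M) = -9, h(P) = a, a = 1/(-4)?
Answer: 133/4 ≈ 33.250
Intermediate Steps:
a = -¼ ≈ -0.25000
h(P) = -¼
A(n) = -11/4 (A(n) = -10/4 - ¼ = -2*5/4 - ¼ = -5/2 - ¼ = -11/4)
A(2) + x(-1)*j(2) = -11/4 - 9*(-4) = -11/4 + 36 = 133/4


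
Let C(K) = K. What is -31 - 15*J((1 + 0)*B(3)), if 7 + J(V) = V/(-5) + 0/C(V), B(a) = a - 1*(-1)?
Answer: 86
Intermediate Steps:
B(a) = 1 + a (B(a) = a + 1 = 1 + a)
J(V) = -7 - V/5 (J(V) = -7 + (V/(-5) + 0/V) = -7 + (V*(-⅕) + 0) = -7 + (-V/5 + 0) = -7 - V/5)
-31 - 15*J((1 + 0)*B(3)) = -31 - 15*(-7 - (1 + 0)*(1 + 3)/5) = -31 - 15*(-7 - 4/5) = -31 - 15*(-7 - ⅕*4) = -31 - 15*(-7 - ⅘) = -31 - 15*(-39/5) = -31 + 117 = 86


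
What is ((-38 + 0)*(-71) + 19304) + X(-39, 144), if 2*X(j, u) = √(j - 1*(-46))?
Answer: 22002 + √7/2 ≈ 22003.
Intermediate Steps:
X(j, u) = √(46 + j)/2 (X(j, u) = √(j - 1*(-46))/2 = √(j + 46)/2 = √(46 + j)/2)
((-38 + 0)*(-71) + 19304) + X(-39, 144) = ((-38 + 0)*(-71) + 19304) + √(46 - 39)/2 = (-38*(-71) + 19304) + √7/2 = (2698 + 19304) + √7/2 = 22002 + √7/2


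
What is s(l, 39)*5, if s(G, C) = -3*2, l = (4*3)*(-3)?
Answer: -30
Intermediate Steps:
l = -36 (l = 12*(-3) = -36)
s(G, C) = -6
s(l, 39)*5 = -6*5 = -30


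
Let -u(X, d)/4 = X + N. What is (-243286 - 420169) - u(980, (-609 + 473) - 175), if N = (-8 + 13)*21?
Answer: -659115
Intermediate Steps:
N = 105 (N = 5*21 = 105)
u(X, d) = -420 - 4*X (u(X, d) = -4*(X + 105) = -4*(105 + X) = -420 - 4*X)
(-243286 - 420169) - u(980, (-609 + 473) - 175) = (-243286 - 420169) - (-420 - 4*980) = -663455 - (-420 - 3920) = -663455 - 1*(-4340) = -663455 + 4340 = -659115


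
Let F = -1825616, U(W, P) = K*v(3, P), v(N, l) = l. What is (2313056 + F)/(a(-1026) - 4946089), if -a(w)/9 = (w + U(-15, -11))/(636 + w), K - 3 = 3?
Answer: -2437200/24730571 ≈ -0.098550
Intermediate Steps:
K = 6 (K = 3 + 3 = 6)
U(W, P) = 6*P
a(w) = -9*(-66 + w)/(636 + w) (a(w) = -9*(w + 6*(-11))/(636 + w) = -9*(w - 66)/(636 + w) = -9*(-66 + w)/(636 + w))
(2313056 + F)/(a(-1026) - 4946089) = (2313056 - 1825616)/(9*(66 - 1*(-1026))/(636 - 1026) - 4946089) = 487440/(9*(66 + 1026)/(-390) - 4946089) = 487440/(9*(-1/390)*1092 - 4946089) = 487440/(-126/5 - 4946089) = 487440/(-24730571/5) = 487440*(-5/24730571) = -2437200/24730571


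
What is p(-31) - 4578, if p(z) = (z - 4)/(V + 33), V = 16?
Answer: -32051/7 ≈ -4578.7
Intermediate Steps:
p(z) = -4/49 + z/49 (p(z) = (z - 4)/(16 + 33) = (-4 + z)/49 = (-4 + z)*(1/49) = -4/49 + z/49)
p(-31) - 4578 = (-4/49 + (1/49)*(-31)) - 4578 = (-4/49 - 31/49) - 4578 = -5/7 - 4578 = -32051/7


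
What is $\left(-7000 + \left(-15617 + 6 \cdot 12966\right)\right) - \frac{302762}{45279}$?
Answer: $\frac{2498147179}{45279} \approx 55172.0$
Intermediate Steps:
$\left(-7000 + \left(-15617 + 6 \cdot 12966\right)\right) - \frac{302762}{45279} = \left(-7000 + \left(-15617 + 77796\right)\right) - \frac{302762}{45279} = \left(-7000 + 62179\right) - \frac{302762}{45279} = 55179 - \frac{302762}{45279} = \frac{2498147179}{45279}$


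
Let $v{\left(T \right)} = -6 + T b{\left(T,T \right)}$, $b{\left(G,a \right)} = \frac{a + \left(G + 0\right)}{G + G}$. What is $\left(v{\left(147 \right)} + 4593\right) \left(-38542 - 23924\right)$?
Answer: $-295714044$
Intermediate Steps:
$b{\left(G,a \right)} = \frac{G + a}{2 G}$ ($b{\left(G,a \right)} = \frac{a + G}{2 G} = \left(G + a\right) \frac{1}{2 G} = \frac{G + a}{2 G}$)
$v{\left(T \right)} = -6 + T$ ($v{\left(T \right)} = -6 + T \frac{T + T}{2 T} = -6 + T \frac{2 T}{2 T} = -6 + T 1 = -6 + T$)
$\left(v{\left(147 \right)} + 4593\right) \left(-38542 - 23924\right) = \left(\left(-6 + 147\right) + 4593\right) \left(-38542 - 23924\right) = \left(141 + 4593\right) \left(-62466\right) = 4734 \left(-62466\right) = -295714044$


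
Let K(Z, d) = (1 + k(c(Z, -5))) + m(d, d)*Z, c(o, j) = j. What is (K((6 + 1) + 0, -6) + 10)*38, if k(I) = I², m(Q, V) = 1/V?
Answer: 3971/3 ≈ 1323.7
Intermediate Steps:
K(Z, d) = 26 + Z/d (K(Z, d) = (1 + (-5)²) + Z/d = (1 + 25) + Z/d = 26 + Z/d)
(K((6 + 1) + 0, -6) + 10)*38 = ((26 + ((6 + 1) + 0)/(-6)) + 10)*38 = ((26 + (7 + 0)*(-⅙)) + 10)*38 = ((26 + 7*(-⅙)) + 10)*38 = ((26 - 7/6) + 10)*38 = (149/6 + 10)*38 = (209/6)*38 = 3971/3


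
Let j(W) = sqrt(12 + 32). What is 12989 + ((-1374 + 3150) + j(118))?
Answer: 14765 + 2*sqrt(11) ≈ 14772.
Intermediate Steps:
j(W) = 2*sqrt(11) (j(W) = sqrt(44) = 2*sqrt(11))
12989 + ((-1374 + 3150) + j(118)) = 12989 + ((-1374 + 3150) + 2*sqrt(11)) = 12989 + (1776 + 2*sqrt(11)) = 14765 + 2*sqrt(11)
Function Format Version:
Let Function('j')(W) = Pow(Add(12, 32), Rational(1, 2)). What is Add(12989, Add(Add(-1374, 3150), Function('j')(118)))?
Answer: Add(14765, Mul(2, Pow(11, Rational(1, 2)))) ≈ 14772.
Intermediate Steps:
Function('j')(W) = Mul(2, Pow(11, Rational(1, 2))) (Function('j')(W) = Pow(44, Rational(1, 2)) = Mul(2, Pow(11, Rational(1, 2))))
Add(12989, Add(Add(-1374, 3150), Function('j')(118))) = Add(12989, Add(Add(-1374, 3150), Mul(2, Pow(11, Rational(1, 2))))) = Add(12989, Add(1776, Mul(2, Pow(11, Rational(1, 2))))) = Add(14765, Mul(2, Pow(11, Rational(1, 2))))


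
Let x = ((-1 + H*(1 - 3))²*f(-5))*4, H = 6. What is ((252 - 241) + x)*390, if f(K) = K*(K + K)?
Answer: 13186290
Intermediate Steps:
f(K) = 2*K² (f(K) = K*(2*K) = 2*K²)
x = 33800 (x = ((-1 + 6*(1 - 3))²*(2*(-5)²))*4 = ((-1 + 6*(-2))²*(2*25))*4 = ((-1 - 12)²*50)*4 = ((-13)²*50)*4 = (169*50)*4 = 8450*4 = 33800)
((252 - 241) + x)*390 = ((252 - 241) + 33800)*390 = (11 + 33800)*390 = 33811*390 = 13186290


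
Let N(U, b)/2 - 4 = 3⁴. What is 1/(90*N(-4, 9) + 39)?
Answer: 1/15339 ≈ 6.5193e-5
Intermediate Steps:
N(U, b) = 170 (N(U, b) = 8 + 2*3⁴ = 8 + 2*81 = 8 + 162 = 170)
1/(90*N(-4, 9) + 39) = 1/(90*170 + 39) = 1/(15300 + 39) = 1/15339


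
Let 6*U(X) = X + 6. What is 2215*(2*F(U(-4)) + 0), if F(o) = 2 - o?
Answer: 22150/3 ≈ 7383.3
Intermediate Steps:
U(X) = 1 + X/6 (U(X) = (X + 6)/6 = (6 + X)/6 = 1 + X/6)
2215*(2*F(U(-4)) + 0) = 2215*(2*(2 - (1 + (⅙)*(-4))) + 0) = 2215*(2*(2 - (1 - ⅔)) + 0) = 2215*(2*(2 - 1*⅓) + 0) = 2215*(2*(2 - ⅓) + 0) = 2215*(2*(5/3) + 0) = 2215*(10/3 + 0) = 2215*(10/3) = 22150/3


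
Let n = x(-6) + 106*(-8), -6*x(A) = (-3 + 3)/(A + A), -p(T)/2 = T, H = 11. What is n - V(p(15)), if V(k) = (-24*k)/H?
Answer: -10048/11 ≈ -913.45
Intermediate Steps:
p(T) = -2*T
x(A) = 0 (x(A) = -(-3 + 3)/(6*(A + A)) = -0/(2*A) = -0*1/(2*A) = -⅙*0 = 0)
V(k) = -24*k/11
n = -848 (n = 0 + 106*(-8) = 0 - 848 = -848)
n - V(p(15)) = -848 - (-24)*(-2*15)/11 = -848 - (-24)*(-30)/11 = -848 - 1*720/11 = -848 - 720/11 = -10048/11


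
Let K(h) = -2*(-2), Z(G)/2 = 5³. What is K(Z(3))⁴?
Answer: 256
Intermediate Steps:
Z(G) = 250 (Z(G) = 2*5³ = 2*125 = 250)
K(h) = 4
K(Z(3))⁴ = 4⁴ = 256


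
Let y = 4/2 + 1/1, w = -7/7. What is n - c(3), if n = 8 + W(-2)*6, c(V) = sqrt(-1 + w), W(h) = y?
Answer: 26 - I*sqrt(2) ≈ 26.0 - 1.4142*I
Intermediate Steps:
w = -1 (w = -7*1/7 = -1)
y = 3 (y = 4*(1/2) + 1*1 = 2 + 1 = 3)
W(h) = 3
c(V) = I*sqrt(2) (c(V) = sqrt(-1 - 1) = sqrt(-2) = I*sqrt(2))
n = 26 (n = 8 + 3*6 = 8 + 18 = 26)
n - c(3) = 26 - I*sqrt(2)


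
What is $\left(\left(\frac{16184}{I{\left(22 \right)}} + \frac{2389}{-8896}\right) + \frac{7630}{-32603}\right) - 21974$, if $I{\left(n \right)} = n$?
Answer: $- \frac{67760461090653}{3190399168} \approx -21239.0$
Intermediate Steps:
$\left(\left(\frac{16184}{I{\left(22 \right)}} + \frac{2389}{-8896}\right) + \frac{7630}{-32603}\right) - 21974 = \left(\left(\frac{16184}{22} + \frac{2389}{-8896}\right) + \frac{7630}{-32603}\right) - 21974 = \left(\left(16184 \cdot \frac{1}{22} + 2389 \left(- \frac{1}{8896}\right)\right) + 7630 \left(- \frac{1}{32603}\right)\right) - 21974 = \left(\left(\frac{8092}{11} - \frac{2389}{8896}\right) - \frac{7630}{32603}\right) - 21974 = \left(\frac{71960153}{97856} - \frac{7630}{32603}\right) - 21974 = \frac{2345370226979}{3190399168} - 21974 = - \frac{67760461090653}{3190399168}$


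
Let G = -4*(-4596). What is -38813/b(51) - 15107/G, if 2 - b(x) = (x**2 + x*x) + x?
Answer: 634211335/96534384 ≈ 6.5698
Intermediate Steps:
b(x) = 2 - x - 2*x**2 (b(x) = 2 - ((x**2 + x*x) + x) = 2 - ((x**2 + x**2) + x) = 2 - (2*x**2 + x) = 2 - (x + 2*x**2) = 2 + (-x - 2*x**2) = 2 - x - 2*x**2)
G = 18384
-38813/b(51) - 15107/G = -38813/(2 - 1*51 - 2*51**2) - 15107/18384 = -38813/(2 - 51 - 2*2601) - 15107*1/18384 = -38813/(2 - 51 - 5202) - 15107/18384 = -38813/(-5251) - 15107/18384 = -38813*(-1/5251) - 15107/18384 = 38813/5251 - 15107/18384 = 634211335/96534384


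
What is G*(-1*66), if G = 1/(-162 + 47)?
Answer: 66/115 ≈ 0.57391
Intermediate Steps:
G = -1/115 (G = 1/(-115) = -1/115 ≈ -0.0086956)
G*(-1*66) = -(-1)*66/115 = -1/115*(-66) = 66/115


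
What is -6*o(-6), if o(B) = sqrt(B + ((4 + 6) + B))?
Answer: -6*I*sqrt(2) ≈ -8.4853*I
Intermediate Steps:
o(B) = sqrt(10 + 2*B) (o(B) = sqrt(B + (10 + B)) = sqrt(10 + 2*B))
-6*o(-6) = -6*sqrt(10 + 2*(-6)) = -6*sqrt(10 - 12) = -6*I*sqrt(2)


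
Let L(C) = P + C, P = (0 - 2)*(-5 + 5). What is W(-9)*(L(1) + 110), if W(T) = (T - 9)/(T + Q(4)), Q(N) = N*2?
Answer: 1998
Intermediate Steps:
Q(N) = 2*N
P = 0 (P = -2*0 = 0)
L(C) = C (L(C) = 0 + C = C)
W(T) = (-9 + T)/(8 + T) (W(T) = (T - 9)/(T + 2*4) = (-9 + T)/(T + 8) = (-9 + T)/(8 + T))
W(-9)*(L(1) + 110) = ((-9 - 9)/(8 - 9))*(1 + 110) = (-18/(-1))*111 = -1*(-18)*111 = 18*111 = 1998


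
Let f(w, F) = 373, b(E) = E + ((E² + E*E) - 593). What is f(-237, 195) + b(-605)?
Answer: 731225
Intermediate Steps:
b(E) = -593 + E + 2*E² (b(E) = E + ((E² + E²) - 593) = E + (2*E² - 593) = E + (-593 + 2*E²) = -593 + E + 2*E²)
f(-237, 195) + b(-605) = 373 + (-593 - 605 + 2*(-605)²) = 373 + (-593 - 605 + 2*366025) = 373 + (-593 - 605 + 732050) = 373 + 730852 = 731225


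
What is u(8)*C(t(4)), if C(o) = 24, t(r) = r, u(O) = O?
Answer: 192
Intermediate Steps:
u(8)*C(t(4)) = 8*24 = 192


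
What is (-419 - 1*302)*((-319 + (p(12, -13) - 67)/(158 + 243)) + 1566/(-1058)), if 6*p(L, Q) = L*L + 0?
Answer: 49032240201/212129 ≈ 2.3114e+5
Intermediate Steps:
p(L, Q) = L²/6 (p(L, Q) = (L*L + 0)/6 = (L² + 0)/6 = L²/6)
(-419 - 1*302)*((-319 + (p(12, -13) - 67)/(158 + 243)) + 1566/(-1058)) = (-419 - 1*302)*((-319 + ((⅙)*12² - 67)/(158 + 243)) + 1566/(-1058)) = (-419 - 302)*((-319 + ((⅙)*144 - 67)/401) + 1566*(-1/1058)) = -721*((-319 + (24 - 67)*(1/401)) - 783/529) = -721*((-319 - 43*1/401) - 783/529) = -721*((-319 - 43/401) - 783/529) = -721*(-127962/401 - 783/529) = -721*(-68005881/212129) = 49032240201/212129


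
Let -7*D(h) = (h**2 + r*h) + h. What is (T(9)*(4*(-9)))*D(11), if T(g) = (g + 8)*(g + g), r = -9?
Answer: 363528/7 ≈ 51933.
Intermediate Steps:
D(h) = -h**2/7 + 8*h/7 (D(h) = -((h**2 - 9*h) + h)/7 = -(h**2 - 8*h)/7 = -h**2/7 + 8*h/7)
T(g) = 2*g*(8 + g) (T(g) = (8 + g)*(2*g) = 2*g*(8 + g))
(T(9)*(4*(-9)))*D(11) = ((2*9*(8 + 9))*(4*(-9)))*((1/7)*11*(8 - 1*11)) = ((2*9*17)*(-36))*((1/7)*11*(8 - 11)) = (306*(-36))*((1/7)*11*(-3)) = -11016*(-33/7) = 363528/7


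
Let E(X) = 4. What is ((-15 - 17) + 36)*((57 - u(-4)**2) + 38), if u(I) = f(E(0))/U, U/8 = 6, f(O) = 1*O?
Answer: 13679/36 ≈ 379.97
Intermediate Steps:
f(O) = O
U = 48 (U = 8*6 = 48)
u(I) = 1/12 (u(I) = 4/48 = 4*(1/48) = 1/12)
((-15 - 17) + 36)*((57 - u(-4)**2) + 38) = ((-15 - 17) + 36)*((57 - (1/12)**2) + 38) = (-32 + 36)*((57 - 1*1/144) + 38) = 4*((57 - 1/144) + 38) = 4*(8207/144 + 38) = 4*(13679/144) = 13679/36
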